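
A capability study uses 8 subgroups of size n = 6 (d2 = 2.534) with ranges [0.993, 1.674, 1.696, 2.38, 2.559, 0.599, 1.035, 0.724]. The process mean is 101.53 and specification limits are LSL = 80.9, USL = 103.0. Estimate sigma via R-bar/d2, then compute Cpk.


R_bar = (0.993 + 1.674 + 1.696 + 2.38 + 2.559 + 0.599 + 1.035 + 0.724) / 8 = 1.4575
sigma = R_bar / d2 = 1.4575 / 2.534 = 0.57517758
Cp = (USL - LSL)/(6*sigma) = (103.0 - 80.9)/(6*0.57517758) = 6.4038
Cpu = (103.0 - 101.53)/(3*0.57517758) = 0.8519
Cpl = (101.53 - 80.9)/(3*0.57517758) = 11.9557
Cpk = min(Cpu, Cpl) = 0.8519

0.8519


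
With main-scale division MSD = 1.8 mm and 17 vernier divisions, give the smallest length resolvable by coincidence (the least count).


LC = MSD / n_div
= 1.8 / 17
= 0.1059

0.1059


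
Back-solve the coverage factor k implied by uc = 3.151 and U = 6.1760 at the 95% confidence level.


k = U / uc
k = 6.1760 / 3.151
k = 1.96

1.96


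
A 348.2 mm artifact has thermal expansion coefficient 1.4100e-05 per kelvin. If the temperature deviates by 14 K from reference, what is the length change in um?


dL = L * alpha * dT
= 348.2 * 1.4100e-05 * 14
= 0.0687347 mm
dL_um = 0.0687347 * 1000 = 68.7347 um

68.7347


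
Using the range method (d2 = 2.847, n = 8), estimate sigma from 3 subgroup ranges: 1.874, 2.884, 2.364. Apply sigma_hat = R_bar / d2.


R_bar = (1.874 + 2.884 + 2.364) / 3
R_bar = 7.122 / 3 = 2.374
sigma_hat = R_bar / d2 = 2.374 / 2.847 = 0.8339

0.8339


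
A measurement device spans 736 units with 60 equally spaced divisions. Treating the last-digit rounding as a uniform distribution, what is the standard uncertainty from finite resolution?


resolution = range / divisions
resolution = 736 / 60 = 12.266667
u_res = resolution / (2*sqrt(3))
u_res = 12.266667 / 3.4641016
u_res = 3.5411

3.5411


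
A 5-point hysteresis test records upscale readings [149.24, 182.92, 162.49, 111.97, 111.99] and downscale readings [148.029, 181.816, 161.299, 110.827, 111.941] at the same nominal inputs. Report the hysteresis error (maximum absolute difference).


|149.24 - 148.029| = 1.2110
|182.92 - 181.816| = 1.1040
|162.49 - 161.299| = 1.1910
|111.97 - 110.827| = 1.1430
|111.99 - 111.941| = 0.0490
hysteresis = max(diffs) = 1.2110

1.2110


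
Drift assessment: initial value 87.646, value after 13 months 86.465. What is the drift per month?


rate = (v2 - v1) / months
= (86.465 - 87.646) / 13
= -1.1810 / 13
= -0.0908

-0.0908


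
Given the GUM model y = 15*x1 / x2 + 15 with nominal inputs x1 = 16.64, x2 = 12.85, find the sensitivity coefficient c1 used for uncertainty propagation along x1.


y = 15*x1 / x2 + 15
dy/dx1 = 15/x2
Evaluate at x2 = 12.85: c1 = 15 / 12.85
c1 = 1.1673

1.1673


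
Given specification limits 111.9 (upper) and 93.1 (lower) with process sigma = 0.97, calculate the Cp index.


Cp = (USL - LSL) / (6 * sigma)
= (111.9 - 93.1) / (6 * 0.97)
= 18.8000 / 5.8200
= 3.2302

3.2302


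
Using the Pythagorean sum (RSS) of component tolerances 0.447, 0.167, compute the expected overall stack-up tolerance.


RSS = sqrt(0.447^2 + 0.167^2)
= sqrt(0.227698)
= 0.4772

0.4772


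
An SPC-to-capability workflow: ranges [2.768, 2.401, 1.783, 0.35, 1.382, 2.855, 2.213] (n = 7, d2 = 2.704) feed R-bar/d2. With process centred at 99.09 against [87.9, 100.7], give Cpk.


R_bar = (2.768 + 2.401 + 1.783 + 0.35 + 1.382 + 2.855 + 2.213) / 7 = 1.9645714
sigma = R_bar / d2 = 1.9645714 / 2.704 = 0.72654268
Cp = (USL - LSL)/(6*sigma) = (100.7 - 87.9)/(6*0.72654268) = 2.9363
Cpu = (100.7 - 99.09)/(3*0.72654268) = 0.7387
Cpl = (99.09 - 87.9)/(3*0.72654268) = 5.1339
Cpk = min(Cpu, Cpl) = 0.7387

0.7387


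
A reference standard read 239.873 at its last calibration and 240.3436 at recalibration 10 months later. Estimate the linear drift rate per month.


rate = (v2 - v1) / months
= (240.3436 - 239.873) / 10
= 0.4706 / 10
= 0.0471

0.0471


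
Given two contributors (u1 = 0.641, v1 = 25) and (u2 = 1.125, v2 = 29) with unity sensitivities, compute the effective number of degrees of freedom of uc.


uc = sqrt(u1^2 + u2^2) = sqrt(0.641^2 + 1.125^2) = 1.2947996
v_eff = uc^4 / (u1^4/v1 + u2^4/v2)
= 1.2947996^4 / (0.641^4/25 + 1.125^4/29)
= 2.8106724 / 0.06198764
v_eff = 45.3425

45.3425


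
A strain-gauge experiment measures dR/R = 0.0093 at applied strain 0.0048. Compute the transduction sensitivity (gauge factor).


GF = (dR/R) / epsilon
= 0.0093 / 0.0048
= 1.9375

1.9375


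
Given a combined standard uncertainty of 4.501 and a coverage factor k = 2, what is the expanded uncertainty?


U = k * uc
U = 2 * 4.501
U = 9.0020

9.0020


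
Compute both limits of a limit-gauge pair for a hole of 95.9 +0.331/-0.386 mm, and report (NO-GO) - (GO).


GO = nominal - lower_tol (smallest hole = maximum material condition)
GO = 95.9 - 0.386 = 95.514
NO-GO = nominal + upper_tol (largest hole = least material condition)
NO-GO = 95.9 + 0.331 = 96.231
spread = NO-GO - GO = 96.231 - 95.514 = 0.7170

0.7170


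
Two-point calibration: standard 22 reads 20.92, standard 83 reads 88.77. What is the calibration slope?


slope = (y2 - y1) / (x2 - x1)
= (88.77 - 20.92) / (83 - 22)
= 67.8500 / 61
= 1.1123

1.1123


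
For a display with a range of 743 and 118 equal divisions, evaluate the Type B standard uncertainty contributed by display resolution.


resolution = range / divisions
resolution = 743 / 118 = 6.2966102
u_res = resolution / (2*sqrt(3))
u_res = 6.2966102 / 3.4641016
u_res = 1.8177

1.8177


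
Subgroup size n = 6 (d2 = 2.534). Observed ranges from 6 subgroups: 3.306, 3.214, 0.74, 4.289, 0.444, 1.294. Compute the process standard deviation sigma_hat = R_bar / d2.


R_bar = (3.306 + 3.214 + 0.74 + 4.289 + 0.444 + 1.294) / 6
R_bar = 13.287 / 6 = 2.2145
sigma_hat = R_bar / d2 = 2.2145 / 2.534 = 0.8739

0.8739


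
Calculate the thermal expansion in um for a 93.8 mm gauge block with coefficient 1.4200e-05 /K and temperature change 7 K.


dL = L * alpha * dT
= 93.8 * 1.4200e-05 * 7
= 0.0093237 mm
dL_um = 0.0093237 * 1000 = 9.3237 um

9.3237


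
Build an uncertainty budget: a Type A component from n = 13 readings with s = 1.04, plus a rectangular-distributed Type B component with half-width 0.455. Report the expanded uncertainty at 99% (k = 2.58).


u_A = s / sqrt(n) = 1.04 / sqrt(13) = 0.2884441
u_B = half_width / sqrt(3) = 0.455 / sqrt(3) = 0.26269437
uc = sqrt(u_A^2 + u_B^2) = sqrt(0.2884441^2 + 0.26269437^2) = 0.39013886
U = k * uc = 2.58 * 0.39013886
U = 1.0066

1.0066


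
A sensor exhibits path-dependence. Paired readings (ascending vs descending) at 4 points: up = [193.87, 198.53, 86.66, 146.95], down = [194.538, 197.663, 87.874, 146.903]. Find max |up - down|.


|193.87 - 194.538| = 0.6680
|198.53 - 197.663| = 0.8670
|86.66 - 87.874| = 1.2140
|146.95 - 146.903| = 0.0470
hysteresis = max(diffs) = 1.2140

1.2140


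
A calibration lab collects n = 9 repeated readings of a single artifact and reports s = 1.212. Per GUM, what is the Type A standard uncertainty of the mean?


u_A = s / sqrt(n)
u_A = 1.212 / sqrt(9)
u_A = 1.212 / 3
u_A = 0.4040

0.4040


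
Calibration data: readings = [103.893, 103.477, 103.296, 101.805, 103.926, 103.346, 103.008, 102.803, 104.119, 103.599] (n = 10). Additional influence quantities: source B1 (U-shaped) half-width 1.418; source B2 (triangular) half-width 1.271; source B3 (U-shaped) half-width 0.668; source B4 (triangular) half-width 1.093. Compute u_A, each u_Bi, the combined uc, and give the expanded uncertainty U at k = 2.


mean = (103.893 + 103.477 + 103.296 + 101.805 + 103.926 + 103.346 + 103.008 + 102.803 + 104.119 + 103.599) / 10 = 103.3272
s = sqrt(sum((x - mean)^2)/(n-1)) = 0.6747055
u_A = s / sqrt(n) = 0.6747055 / sqrt(10) = 0.21336061
u_B1 = 1.418 / sqrt(2) = 1.0026774
u_B2 = 1.271 / sqrt(6) = 0.51888358
u_B3 = 0.668 / sqrt(2) = 0.47234733
u_B4 = 1.093 / sqrt(6) = 0.44621538
uc = sqrt(0.21336061^2 + 1.0026774^2 + 0.51888358^2 + 0.47234733^2 + 0.44621538^2) = 1.3199792
U = k * uc = 2 * 1.3199792
U = 2.6400

2.6400


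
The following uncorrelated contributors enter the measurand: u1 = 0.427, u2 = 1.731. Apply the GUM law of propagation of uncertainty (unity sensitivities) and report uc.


uc = sqrt(0.427^2 + 1.731^2)
uc = sqrt(3.17869)
uc = 1.7829

1.7829


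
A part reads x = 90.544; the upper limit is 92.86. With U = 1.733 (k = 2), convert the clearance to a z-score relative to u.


u = U / k = 1.733 / 2 = 0.8665
margin = |USL - x| = |92.86 - 90.544| = 2.316
z = margin / u = 2.316 / 0.8665
z = 2.6728

2.6728


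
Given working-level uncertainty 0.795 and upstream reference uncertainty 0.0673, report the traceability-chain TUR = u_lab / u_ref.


TUR = u_lab / u_ref
= 0.795 / 0.0673
= 11.8128

11.8128


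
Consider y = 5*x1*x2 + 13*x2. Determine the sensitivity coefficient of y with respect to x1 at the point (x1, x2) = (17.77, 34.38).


y = 5*x1*x2 + 13*x2
dy/dx1 = 5*x2
Evaluate at x2 = 34.38: c1 = 5 * 34.38
c1 = 171.9000

171.9000


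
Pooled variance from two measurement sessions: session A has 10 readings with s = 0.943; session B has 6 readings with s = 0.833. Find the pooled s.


s_p = sqrt(((n1-1)*s1^2 + (n2-1)*s2^2) / (n1+n2-2))
numerator = (10-1)*0.943^2 + (6-1)*0.833^2 = 8.003241 + 3.469445 = 11.472686
denominator = 10 + 6 - 2 = 14
s_p^2 = 11.472686 / 14 = 0.81947757
s_p = sqrt(0.81947757) = 0.9053

0.9053


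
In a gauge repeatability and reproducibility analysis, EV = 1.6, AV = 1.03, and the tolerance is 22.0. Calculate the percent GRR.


GRR = sqrt(EV^2 + AV^2) = sqrt(1.6^2 + 1.03^2) = 1.9028663
%GRR = GRR / tol * 100 = 1.9028663 / 22.0 * 100
%GRR = 8.6494

8.6494


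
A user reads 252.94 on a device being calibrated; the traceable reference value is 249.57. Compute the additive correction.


Correction = standard - reading
= 249.57 - 252.94
= -3.3700

-3.3700


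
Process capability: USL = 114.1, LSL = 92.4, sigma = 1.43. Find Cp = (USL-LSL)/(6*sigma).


Cp = (USL - LSL) / (6 * sigma)
= (114.1 - 92.4) / (6 * 1.43)
= 21.7000 / 8.5800
= 2.5291

2.5291


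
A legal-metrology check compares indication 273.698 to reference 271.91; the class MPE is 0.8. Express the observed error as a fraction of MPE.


e = indication - reference = 273.698 - 271.91 = 1.7880
|e| = 1.7880
ratio = |e| / MPE = 1.7880 / 0.8
ratio = 2.2350

2.2350


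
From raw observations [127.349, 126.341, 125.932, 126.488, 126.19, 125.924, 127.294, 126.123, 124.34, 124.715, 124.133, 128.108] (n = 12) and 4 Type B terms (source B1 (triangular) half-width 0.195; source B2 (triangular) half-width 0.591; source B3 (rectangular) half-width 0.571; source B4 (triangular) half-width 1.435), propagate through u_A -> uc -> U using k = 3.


mean = (127.349 + 126.341 + 125.932 + 126.488 + 126.19 + 125.924 + 127.294 + 126.123 + 124.34 + 124.715 + 124.133 + 128.108) / 12 = 126.0780833
s = sqrt(sum((x - mean)^2)/(n-1)) = 1.2125595
u_A = s / sqrt(n) = 1.2125595 / sqrt(12) = 0.35003578
u_B1 = 0.195 / sqrt(6) = 0.079608417
u_B2 = 0.591 / sqrt(6) = 0.24127474
u_B3 = 0.571 / sqrt(3) = 0.329667
u_B4 = 1.435 / sqrt(6) = 0.5858363
uc = sqrt(0.35003578^2 + 0.079608417^2 + 0.24127474^2 + 0.329667^2 + 0.5858363^2) = 0.79935008
U = k * uc = 3 * 0.79935008
U = 2.3981

2.3981


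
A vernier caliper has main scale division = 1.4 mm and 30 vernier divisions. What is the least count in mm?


LC = MSD / n_div
= 1.4 / 30
= 0.0467

0.0467


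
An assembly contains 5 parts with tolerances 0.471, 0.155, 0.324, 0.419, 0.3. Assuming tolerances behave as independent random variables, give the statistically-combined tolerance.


RSS = sqrt(0.471^2 + 0.155^2 + 0.324^2 + 0.419^2 + 0.3^2)
= sqrt(0.616403)
= 0.7851

0.7851


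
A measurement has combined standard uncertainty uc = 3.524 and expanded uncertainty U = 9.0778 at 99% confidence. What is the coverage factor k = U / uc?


k = U / uc
k = 9.0778 / 3.524
k = 2.576

2.576


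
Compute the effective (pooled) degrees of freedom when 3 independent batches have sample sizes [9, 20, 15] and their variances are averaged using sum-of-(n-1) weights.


nu = sum_i (n_i - 1)
nu = ((9 - 1) + (20 - 1) + (15 - 1))
nu = 8 + 19 + 14
nu = 41

41


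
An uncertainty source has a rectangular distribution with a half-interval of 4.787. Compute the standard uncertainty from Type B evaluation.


u_B = half_width / sqrt(3)
u_B = 4.787 / 1.7320508
u_B = 2.7638

2.7638


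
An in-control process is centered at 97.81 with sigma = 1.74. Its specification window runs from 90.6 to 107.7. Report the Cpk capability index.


Cpu = (USL - mean) / (3*sigma) = (107.7 - 97.81) / (3*1.74) = 1.8946
Cpl = (mean - LSL) / (3*sigma) = (97.81 - 90.6) / (3*1.74) = 1.3812
Cpk = min(Cpu, Cpl) = 1.3812

1.3812


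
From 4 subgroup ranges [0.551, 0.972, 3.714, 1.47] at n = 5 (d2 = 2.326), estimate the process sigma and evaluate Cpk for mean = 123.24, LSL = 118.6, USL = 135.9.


R_bar = (0.551 + 0.972 + 3.714 + 1.47) / 4 = 1.67675
sigma = R_bar / d2 = 1.67675 / 2.326 = 0.72087274
Cp = (USL - LSL)/(6*sigma) = (135.9 - 118.6)/(6*0.72087274) = 3.9998
Cpu = (135.9 - 123.24)/(3*0.72087274) = 5.8540
Cpl = (123.24 - 118.6)/(3*0.72087274) = 2.1455
Cpk = min(Cpu, Cpl) = 2.1455

2.1455


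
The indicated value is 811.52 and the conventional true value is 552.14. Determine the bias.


Systematic error = measured - true
= 811.52 - 552.14
= 259.3800

259.3800


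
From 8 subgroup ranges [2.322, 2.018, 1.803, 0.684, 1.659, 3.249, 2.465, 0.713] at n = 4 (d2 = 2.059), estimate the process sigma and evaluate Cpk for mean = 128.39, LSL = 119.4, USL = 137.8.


R_bar = (2.322 + 2.018 + 1.803 + 0.684 + 1.659 + 3.249 + 2.465 + 0.713) / 8 = 1.864125
sigma = R_bar / d2 = 1.864125 / 2.059 = 0.90535454
Cp = (USL - LSL)/(6*sigma) = (137.8 - 119.4)/(6*0.90535454) = 3.3873
Cpu = (137.8 - 128.39)/(3*0.90535454) = 3.4646
Cpl = (128.39 - 119.4)/(3*0.90535454) = 3.3099
Cpk = min(Cpu, Cpl) = 3.3099

3.3099


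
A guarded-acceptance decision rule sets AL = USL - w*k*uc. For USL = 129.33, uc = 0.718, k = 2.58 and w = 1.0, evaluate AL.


U = k * uc = 2.58 * 0.718 = 1.85244
guard band g = w * U = 1.0 * 1.85244 = 1.85244
AL = USL - g = 129.33 - 1.85244
AL = 127.4776

127.4776


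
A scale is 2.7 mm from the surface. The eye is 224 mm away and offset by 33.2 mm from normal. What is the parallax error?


error = h * offset / d
= 2.7 * 33.2 / 224
= 0.4002

0.4002


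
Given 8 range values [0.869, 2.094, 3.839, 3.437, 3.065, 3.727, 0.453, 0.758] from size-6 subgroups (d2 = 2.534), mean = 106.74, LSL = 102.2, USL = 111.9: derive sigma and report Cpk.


R_bar = (0.869 + 2.094 + 3.839 + 3.437 + 3.065 + 3.727 + 0.453 + 0.758) / 8 = 2.28025
sigma = R_bar / d2 = 2.28025 / 2.534 = 0.89986188
Cp = (USL - LSL)/(6*sigma) = (111.9 - 102.2)/(6*0.89986188) = 1.7966
Cpu = (111.9 - 106.74)/(3*0.89986188) = 1.9114
Cpl = (106.74 - 102.2)/(3*0.89986188) = 1.6817
Cpk = min(Cpu, Cpl) = 1.6817

1.6817


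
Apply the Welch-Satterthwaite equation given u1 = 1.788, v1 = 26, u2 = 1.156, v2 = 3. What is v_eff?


uc = sqrt(u1^2 + u2^2) = sqrt(1.788^2 + 1.156^2) = 2.1291501
v_eff = uc^4 / (u1^4/v1 + u2^4/v2)
= 2.1291501^4 / (1.788^4/26 + 1.156^4/3)
= 20.550629 / 0.9883589
v_eff = 20.7927

20.7927


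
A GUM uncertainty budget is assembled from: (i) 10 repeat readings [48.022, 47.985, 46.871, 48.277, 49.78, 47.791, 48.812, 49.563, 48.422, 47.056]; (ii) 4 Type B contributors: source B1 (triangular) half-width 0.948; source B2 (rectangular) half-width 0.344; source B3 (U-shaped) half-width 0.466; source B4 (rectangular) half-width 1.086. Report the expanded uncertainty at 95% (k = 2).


mean = (48.022 + 47.985 + 46.871 + 48.277 + 49.78 + 47.791 + 48.812 + 49.563 + 48.422 + 47.056) / 10 = 48.2579
s = sqrt(sum((x - mean)^2)/(n-1)) = 0.94695822
u_A = s / sqrt(n) = 0.94695822 / sqrt(10) = 0.29945448
u_B1 = 0.948 / sqrt(6) = 0.38701938
u_B2 = 0.344 / sqrt(3) = 0.19860849
u_B3 = 0.466 / sqrt(2) = 0.32951176
u_B4 = 1.086 / sqrt(3) = 0.62700239
uc = sqrt(0.29945448^2 + 0.38701938^2 + 0.19860849^2 + 0.32951176^2 + 0.62700239^2) = 0.88352267
U = k * uc = 2 * 0.88352267
U = 1.7670

1.7670


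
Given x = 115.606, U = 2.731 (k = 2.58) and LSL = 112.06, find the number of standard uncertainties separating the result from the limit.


u = U / k = 2.731 / 2.58 = 1.0585271
margin = |LSL - x| = |112.06 - 115.606| = 3.546
z = margin / u = 3.546 / 1.0585271
z = 3.3499

3.3499


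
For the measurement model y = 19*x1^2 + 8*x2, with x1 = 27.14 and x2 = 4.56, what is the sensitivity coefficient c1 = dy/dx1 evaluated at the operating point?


y = 19*x1^2 + 8*x2
dy/dx1 = 2*19*x1
Evaluate at x1 = 27.14: c1 = 38 * 27.14
c1 = 1031.3200

1031.3200


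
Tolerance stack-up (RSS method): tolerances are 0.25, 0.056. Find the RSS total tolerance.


RSS = sqrt(0.25^2 + 0.056^2)
= sqrt(0.065636)
= 0.2562

0.2562


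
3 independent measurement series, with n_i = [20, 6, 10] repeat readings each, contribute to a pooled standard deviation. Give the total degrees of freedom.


nu = sum_i (n_i - 1)
nu = ((20 - 1) + (6 - 1) + (10 - 1))
nu = 19 + 5 + 9
nu = 33

33


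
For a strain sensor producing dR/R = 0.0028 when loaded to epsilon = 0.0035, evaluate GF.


GF = (dR/R) / epsilon
= 0.0028 / 0.0035
= 0.8000

0.8000


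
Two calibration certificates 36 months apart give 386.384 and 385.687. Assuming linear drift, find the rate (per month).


rate = (v2 - v1) / months
= (385.687 - 386.384) / 36
= -0.6970 / 36
= -0.0194

-0.0194


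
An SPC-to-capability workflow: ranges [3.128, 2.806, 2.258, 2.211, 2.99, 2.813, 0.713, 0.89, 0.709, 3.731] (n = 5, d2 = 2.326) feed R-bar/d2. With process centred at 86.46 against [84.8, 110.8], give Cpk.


R_bar = (3.128 + 2.806 + 2.258 + 2.211 + 2.99 + 2.813 + 0.713 + 0.89 + 0.709 + 3.731) / 10 = 2.2249
sigma = R_bar / d2 = 2.2249 / 2.326 = 0.95653482
Cp = (USL - LSL)/(6*sigma) = (110.8 - 84.8)/(6*0.95653482) = 4.5302
Cpu = (110.8 - 86.46)/(3*0.95653482) = 8.4820
Cpl = (86.46 - 84.8)/(3*0.95653482) = 0.5785
Cpk = min(Cpu, Cpl) = 0.5785

0.5785


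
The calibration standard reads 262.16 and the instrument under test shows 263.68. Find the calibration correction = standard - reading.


Correction = standard - reading
= 262.16 - 263.68
= -1.5200

-1.5200


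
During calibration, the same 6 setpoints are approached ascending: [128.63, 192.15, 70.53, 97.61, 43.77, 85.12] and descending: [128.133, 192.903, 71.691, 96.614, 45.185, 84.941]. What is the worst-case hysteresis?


|128.63 - 128.133| = 0.4970
|192.15 - 192.903| = 0.7530
|70.53 - 71.691| = 1.1610
|97.61 - 96.614| = 0.9960
|43.77 - 45.185| = 1.4150
|85.12 - 84.941| = 0.1790
hysteresis = max(diffs) = 1.4150

1.4150


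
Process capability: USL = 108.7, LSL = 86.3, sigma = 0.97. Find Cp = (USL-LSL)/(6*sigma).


Cp = (USL - LSL) / (6 * sigma)
= (108.7 - 86.3) / (6 * 0.97)
= 22.4000 / 5.8200
= 3.8488

3.8488


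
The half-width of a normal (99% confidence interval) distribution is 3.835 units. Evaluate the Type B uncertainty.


u_B = half_width / 2.576
u_B = 3.835 / 2.576
u_B = 1.4887

1.4887


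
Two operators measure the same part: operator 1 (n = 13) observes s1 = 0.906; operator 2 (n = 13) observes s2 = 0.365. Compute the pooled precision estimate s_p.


s_p = sqrt(((n1-1)*s1^2 + (n2-1)*s2^2) / (n1+n2-2))
numerator = (13-1)*0.906^2 + (13-1)*0.365^2 = 9.850032 + 1.5987 = 11.448732
denominator = 13 + 13 - 2 = 24
s_p^2 = 11.448732 / 24 = 0.4770305
s_p = sqrt(0.4770305) = 0.6907

0.6907


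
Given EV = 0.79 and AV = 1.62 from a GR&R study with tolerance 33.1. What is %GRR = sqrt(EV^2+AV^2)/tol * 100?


GRR = sqrt(EV^2 + AV^2) = sqrt(0.79^2 + 1.62^2) = 1.8023596
%GRR = GRR / tol * 100 = 1.8023596 / 33.1 * 100
%GRR = 5.4452

5.4452


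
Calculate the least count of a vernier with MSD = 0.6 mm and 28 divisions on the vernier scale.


LC = MSD / n_div
= 0.6 / 28
= 0.0214

0.0214


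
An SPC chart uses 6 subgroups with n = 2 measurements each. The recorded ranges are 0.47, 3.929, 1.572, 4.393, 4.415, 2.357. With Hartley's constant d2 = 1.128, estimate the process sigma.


R_bar = (0.47 + 3.929 + 1.572 + 4.393 + 4.415 + 2.357) / 6
R_bar = 17.136 / 6 = 2.856
sigma_hat = R_bar / d2 = 2.856 / 1.128 = 2.5319

2.5319


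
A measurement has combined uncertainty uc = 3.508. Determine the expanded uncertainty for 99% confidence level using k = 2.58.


U = k * uc
U = 2.58 * 3.508
U = 9.0506

9.0506


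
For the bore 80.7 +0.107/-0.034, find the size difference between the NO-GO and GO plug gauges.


GO = nominal - lower_tol (smallest hole = maximum material condition)
GO = 80.7 - 0.034 = 80.666
NO-GO = nominal + upper_tol (largest hole = least material condition)
NO-GO = 80.7 + 0.107 = 80.807
spread = NO-GO - GO = 80.807 - 80.666 = 0.1410

0.1410


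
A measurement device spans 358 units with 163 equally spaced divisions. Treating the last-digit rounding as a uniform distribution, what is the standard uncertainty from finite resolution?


resolution = range / divisions
resolution = 358 / 163 = 2.196319
u_res = resolution / (2*sqrt(3))
u_res = 2.196319 / 3.4641016
u_res = 0.6340

0.6340


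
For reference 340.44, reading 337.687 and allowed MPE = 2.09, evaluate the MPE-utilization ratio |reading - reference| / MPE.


e = indication - reference = 337.687 - 340.44 = -2.7530
|e| = 2.7530
ratio = |e| / MPE = 2.7530 / 2.09
ratio = 1.3172

1.3172


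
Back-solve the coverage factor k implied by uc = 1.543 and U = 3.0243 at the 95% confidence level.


k = U / uc
k = 3.0243 / 1.543
k = 1.96

1.96


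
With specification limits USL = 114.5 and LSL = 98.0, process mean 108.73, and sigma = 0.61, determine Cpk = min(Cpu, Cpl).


Cpu = (USL - mean) / (3*sigma) = (114.5 - 108.73) / (3*0.61) = 3.1530
Cpl = (mean - LSL) / (3*sigma) = (108.73 - 98.0) / (3*0.61) = 5.8634
Cpk = min(Cpu, Cpl) = 3.1530

3.1530


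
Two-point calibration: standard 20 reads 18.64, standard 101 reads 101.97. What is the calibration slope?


slope = (y2 - y1) / (x2 - x1)
= (101.97 - 18.64) / (101 - 20)
= 83.3300 / 81
= 1.0288

1.0288


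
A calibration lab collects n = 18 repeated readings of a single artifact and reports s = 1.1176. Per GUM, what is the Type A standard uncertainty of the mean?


u_A = s / sqrt(n)
u_A = 1.1176 / sqrt(18)
u_A = 1.1176 / 4.2426407
u_A = 0.2634

0.2634


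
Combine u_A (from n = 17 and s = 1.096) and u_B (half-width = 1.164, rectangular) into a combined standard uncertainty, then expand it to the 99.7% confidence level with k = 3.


u_A = s / sqrt(n) = 1.096 / sqrt(17) = 0.26581905
u_B = half_width / sqrt(3) = 1.164 / sqrt(3) = 0.67203571
uc = sqrt(u_A^2 + u_B^2) = sqrt(0.26581905^2 + 0.67203571^2) = 0.72269756
U = k * uc = 3 * 0.72269756
U = 2.1681

2.1681


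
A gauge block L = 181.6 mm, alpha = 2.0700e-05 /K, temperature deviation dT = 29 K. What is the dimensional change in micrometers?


dL = L * alpha * dT
= 181.6 * 2.0700e-05 * 29
= 0.1090145 mm
dL_um = 0.1090145 * 1000 = 109.0145 um

109.0145


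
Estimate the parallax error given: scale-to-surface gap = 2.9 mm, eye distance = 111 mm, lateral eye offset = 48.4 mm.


error = h * offset / d
= 2.9 * 48.4 / 111
= 1.2645

1.2645


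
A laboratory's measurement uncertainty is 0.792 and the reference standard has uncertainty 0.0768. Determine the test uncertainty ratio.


TUR = u_lab / u_ref
= 0.792 / 0.0768
= 10.3125

10.3125


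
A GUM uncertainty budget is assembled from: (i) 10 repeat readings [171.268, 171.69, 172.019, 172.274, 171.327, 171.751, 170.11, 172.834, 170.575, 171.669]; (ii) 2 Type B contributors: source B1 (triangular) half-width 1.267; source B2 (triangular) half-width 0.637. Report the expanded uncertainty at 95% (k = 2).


mean = (171.268 + 171.69 + 172.019 + 172.274 + 171.327 + 171.751 + 170.11 + 172.834 + 170.575 + 171.669) / 10 = 171.5517
s = sqrt(sum((x - mean)^2)/(n-1)) = 0.79024638
u_A = s / sqrt(n) = 0.79024638 / sqrt(10) = 0.24989785
u_B1 = 1.267 / sqrt(6) = 0.51725058
u_B2 = 0.637 / sqrt(6) = 0.26005416
uc = sqrt(0.24989785^2 + 0.51725058^2 + 0.26005416^2) = 0.63057534
U = k * uc = 2 * 0.63057534
U = 1.2612

1.2612


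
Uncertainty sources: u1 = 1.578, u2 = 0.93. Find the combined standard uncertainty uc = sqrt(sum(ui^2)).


uc = sqrt(1.578^2 + 0.93^2)
uc = sqrt(3.354984)
uc = 1.8317

1.8317


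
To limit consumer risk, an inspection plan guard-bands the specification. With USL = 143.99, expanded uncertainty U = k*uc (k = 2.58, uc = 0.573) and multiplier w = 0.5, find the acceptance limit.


U = k * uc = 2.58 * 0.573 = 1.47834
guard band g = w * U = 0.5 * 1.47834 = 0.73917
AL = USL - g = 143.99 - 0.73917
AL = 143.2508

143.2508


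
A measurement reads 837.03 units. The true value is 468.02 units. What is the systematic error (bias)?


Systematic error = measured - true
= 837.03 - 468.02
= 369.0100

369.0100


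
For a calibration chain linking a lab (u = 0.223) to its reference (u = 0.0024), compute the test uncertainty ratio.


TUR = u_lab / u_ref
= 0.223 / 0.0024
= 92.9167

92.9167


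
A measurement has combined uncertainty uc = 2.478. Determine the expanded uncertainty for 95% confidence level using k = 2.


U = k * uc
U = 2 * 2.478
U = 4.9560

4.9560


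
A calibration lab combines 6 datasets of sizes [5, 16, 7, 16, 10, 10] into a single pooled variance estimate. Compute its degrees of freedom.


nu = sum_i (n_i - 1)
nu = ((5 - 1) + (16 - 1) + (7 - 1) + (16 - 1) + (10 - 1) + (10 - 1))
nu = 4 + 15 + 6 + 15 + 9 + 9
nu = 58

58


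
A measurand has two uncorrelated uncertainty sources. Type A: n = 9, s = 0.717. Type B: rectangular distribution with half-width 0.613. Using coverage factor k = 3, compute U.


u_A = s / sqrt(n) = 0.717 / sqrt(9) = 0.239
u_B = half_width / sqrt(3) = 0.613 / sqrt(3) = 0.35391572
uc = sqrt(u_A^2 + u_B^2) = sqrt(0.239^2 + 0.35391572^2) = 0.4270566
U = k * uc = 3 * 0.4270566
U = 1.2812

1.2812


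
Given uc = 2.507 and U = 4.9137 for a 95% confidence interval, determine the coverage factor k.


k = U / uc
k = 4.9137 / 2.507
k = 1.96

1.96


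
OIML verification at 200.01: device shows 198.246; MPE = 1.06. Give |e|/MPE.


e = indication - reference = 198.246 - 200.01 = -1.7640
|e| = 1.7640
ratio = |e| / MPE = 1.7640 / 1.06
ratio = 1.6642

1.6642


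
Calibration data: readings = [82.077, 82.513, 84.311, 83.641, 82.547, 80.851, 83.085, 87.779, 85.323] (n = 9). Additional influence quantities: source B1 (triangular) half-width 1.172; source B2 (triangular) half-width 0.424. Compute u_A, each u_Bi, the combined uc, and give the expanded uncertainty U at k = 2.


mean = (82.077 + 82.513 + 84.311 + 83.641 + 82.547 + 80.851 + 83.085 + 87.779 + 85.323) / 9 = 83.56966667
s = sqrt(sum((x - mean)^2)/(n-1)) = 2.0421748
u_A = s / sqrt(n) = 2.0421748 / sqrt(9) = 0.68072493
u_B1 = 1.172 / sqrt(6) = 0.478467
u_B2 = 0.424 / sqrt(6) = 0.17309728
uc = sqrt(0.68072493^2 + 0.478467^2 + 0.17309728^2) = 0.84987044
U = k * uc = 2 * 0.84987044
U = 1.6997

1.6997


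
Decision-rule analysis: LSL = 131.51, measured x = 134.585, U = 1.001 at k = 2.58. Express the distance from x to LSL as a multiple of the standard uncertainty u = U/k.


u = U / k = 1.001 / 2.58 = 0.3879845
margin = |LSL - x| = |131.51 - 134.585| = 3.075
z = margin / u = 3.075 / 0.3879845
z = 7.9256

7.9256


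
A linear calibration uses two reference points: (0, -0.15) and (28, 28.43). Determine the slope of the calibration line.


slope = (y2 - y1) / (x2 - x1)
= (28.43 - -0.15) / (28 - 0)
= 28.5800 / 28
= 1.0207

1.0207


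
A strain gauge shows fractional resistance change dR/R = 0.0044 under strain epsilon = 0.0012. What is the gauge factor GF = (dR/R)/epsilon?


GF = (dR/R) / epsilon
= 0.0044 / 0.0012
= 3.6667

3.6667


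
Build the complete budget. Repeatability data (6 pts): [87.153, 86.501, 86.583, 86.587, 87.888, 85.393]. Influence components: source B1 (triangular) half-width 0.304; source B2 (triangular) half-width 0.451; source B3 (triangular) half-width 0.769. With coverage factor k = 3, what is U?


mean = (87.153 + 86.501 + 86.583 + 86.587 + 87.888 + 85.393) / 6 = 86.68416667
s = sqrt(sum((x - mean)^2)/(n-1)) = 0.82332944
u_A = s / sqrt(n) = 0.82332944 / sqrt(6) = 0.33612284
u_B1 = 0.304 / sqrt(6) = 0.12410748
u_B2 = 0.451 / sqrt(6) = 0.18411998
u_B3 = 0.769 / sqrt(6) = 0.31394294
uc = sqrt(0.33612284^2 + 0.12410748^2 + 0.18411998^2 + 0.31394294^2) = 0.51072651
U = k * uc = 3 * 0.51072651
U = 1.5322

1.5322


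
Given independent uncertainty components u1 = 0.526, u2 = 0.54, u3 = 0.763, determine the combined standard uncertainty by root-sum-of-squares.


uc = sqrt(0.526^2 + 0.54^2 + 0.763^2)
uc = sqrt(1.150445)
uc = 1.0726

1.0726


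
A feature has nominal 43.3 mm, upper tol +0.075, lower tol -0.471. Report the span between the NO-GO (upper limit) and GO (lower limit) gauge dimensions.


GO = nominal - lower_tol (smallest hole = maximum material condition)
GO = 43.3 - 0.471 = 42.829
NO-GO = nominal + upper_tol (largest hole = least material condition)
NO-GO = 43.3 + 0.075 = 43.375
spread = NO-GO - GO = 43.375 - 42.829 = 0.5460

0.5460


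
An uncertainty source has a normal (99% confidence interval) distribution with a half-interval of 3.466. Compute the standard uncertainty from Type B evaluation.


u_B = half_width / 2.576
u_B = 3.466 / 2.576
u_B = 1.3455

1.3455


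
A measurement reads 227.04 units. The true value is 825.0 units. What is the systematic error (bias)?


Systematic error = measured - true
= 227.04 - 825.0
= -597.9600

-597.9600


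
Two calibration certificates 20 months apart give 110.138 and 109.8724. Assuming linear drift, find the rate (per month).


rate = (v2 - v1) / months
= (109.8724 - 110.138) / 20
= -0.2656 / 20
= -0.0133

-0.0133


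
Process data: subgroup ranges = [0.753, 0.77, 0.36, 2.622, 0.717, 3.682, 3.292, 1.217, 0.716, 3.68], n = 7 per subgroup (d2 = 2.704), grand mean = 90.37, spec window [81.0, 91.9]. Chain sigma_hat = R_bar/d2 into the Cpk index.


R_bar = (0.753 + 0.77 + 0.36 + 2.622 + 0.717 + 3.682 + 3.292 + 1.217 + 0.716 + 3.68) / 10 = 1.7809
sigma = R_bar / d2 = 1.7809 / 2.704 = 0.65861686
Cp = (USL - LSL)/(6*sigma) = (91.9 - 81.0)/(6*0.65861686) = 2.7583
Cpu = (91.9 - 90.37)/(3*0.65861686) = 0.7744
Cpl = (90.37 - 81.0)/(3*0.65861686) = 4.7423
Cpk = min(Cpu, Cpl) = 0.7744

0.7744


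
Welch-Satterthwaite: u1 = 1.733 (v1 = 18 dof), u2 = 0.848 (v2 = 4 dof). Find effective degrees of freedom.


uc = sqrt(u1^2 + u2^2) = sqrt(1.733^2 + 0.848^2) = 1.9293504
v_eff = uc^4 / (u1^4/v1 + u2^4/v2)
= 1.9293504^4 / (1.733^4/18 + 0.848^4/4)
= 13.856209 / 0.63037458
v_eff = 21.9809

21.9809


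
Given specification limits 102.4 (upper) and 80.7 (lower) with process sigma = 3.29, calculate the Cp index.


Cp = (USL - LSL) / (6 * sigma)
= (102.4 - 80.7) / (6 * 3.29)
= 21.7000 / 19.7400
= 1.0993

1.0993


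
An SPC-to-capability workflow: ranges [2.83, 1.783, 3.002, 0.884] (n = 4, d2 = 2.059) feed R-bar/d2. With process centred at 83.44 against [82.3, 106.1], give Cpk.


R_bar = (2.83 + 1.783 + 3.002 + 0.884) / 4 = 2.12475
sigma = R_bar / d2 = 2.12475 / 2.059 = 1.031933
Cp = (USL - LSL)/(6*sigma) = (106.1 - 82.3)/(6*1.031933) = 3.8439
Cpu = (106.1 - 83.44)/(3*1.031933) = 7.3196
Cpl = (83.44 - 82.3)/(3*1.031933) = 0.3682
Cpk = min(Cpu, Cpl) = 0.3682

0.3682


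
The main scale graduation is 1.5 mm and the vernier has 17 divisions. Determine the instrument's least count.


LC = MSD / n_div
= 1.5 / 17
= 0.0882

0.0882


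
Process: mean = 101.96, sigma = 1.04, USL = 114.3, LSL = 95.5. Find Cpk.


Cpu = (USL - mean) / (3*sigma) = (114.3 - 101.96) / (3*1.04) = 3.9551
Cpl = (mean - LSL) / (3*sigma) = (101.96 - 95.5) / (3*1.04) = 2.0705
Cpk = min(Cpu, Cpl) = 2.0705

2.0705


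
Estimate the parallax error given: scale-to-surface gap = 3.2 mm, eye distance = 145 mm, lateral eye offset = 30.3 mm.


error = h * offset / d
= 3.2 * 30.3 / 145
= 0.6687

0.6687


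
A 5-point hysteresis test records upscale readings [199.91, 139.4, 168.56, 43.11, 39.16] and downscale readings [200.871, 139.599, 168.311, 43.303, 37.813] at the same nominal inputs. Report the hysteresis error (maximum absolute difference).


|199.91 - 200.871| = 0.9610
|139.4 - 139.599| = 0.1990
|168.56 - 168.311| = 0.2490
|43.11 - 43.303| = 0.1930
|39.16 - 37.813| = 1.3470
hysteresis = max(diffs) = 1.3470

1.3470


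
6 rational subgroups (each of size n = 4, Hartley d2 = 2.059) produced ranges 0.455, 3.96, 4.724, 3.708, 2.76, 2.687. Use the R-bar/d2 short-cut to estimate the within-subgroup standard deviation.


R_bar = (0.455 + 3.96 + 4.724 + 3.708 + 2.76 + 2.687) / 6
R_bar = 18.294 / 6 = 3.049
sigma_hat = R_bar / d2 = 3.049 / 2.059 = 1.4808

1.4808


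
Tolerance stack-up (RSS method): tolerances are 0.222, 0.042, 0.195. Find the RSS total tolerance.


RSS = sqrt(0.222^2 + 0.042^2 + 0.195^2)
= sqrt(0.089073)
= 0.2985

0.2985


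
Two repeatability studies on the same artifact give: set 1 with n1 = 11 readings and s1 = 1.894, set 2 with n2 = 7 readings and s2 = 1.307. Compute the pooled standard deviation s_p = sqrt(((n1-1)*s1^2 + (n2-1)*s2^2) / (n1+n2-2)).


s_p = sqrt(((n1-1)*s1^2 + (n2-1)*s2^2) / (n1+n2-2))
numerator = (11-1)*1.894^2 + (7-1)*1.307^2 = 35.87236 + 10.249494 = 46.121854
denominator = 11 + 7 - 2 = 16
s_p^2 = 46.121854 / 16 = 2.8826159
s_p = sqrt(2.8826159) = 1.6978

1.6978


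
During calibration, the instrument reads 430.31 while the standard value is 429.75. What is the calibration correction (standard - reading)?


Correction = standard - reading
= 429.75 - 430.31
= -0.5600

-0.5600


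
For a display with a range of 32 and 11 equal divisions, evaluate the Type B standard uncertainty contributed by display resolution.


resolution = range / divisions
resolution = 32 / 11 = 2.9090909
u_res = resolution / (2*sqrt(3))
u_res = 2.9090909 / 3.4641016
u_res = 0.8398

0.8398


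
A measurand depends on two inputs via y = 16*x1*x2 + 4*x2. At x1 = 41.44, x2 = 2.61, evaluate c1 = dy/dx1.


y = 16*x1*x2 + 4*x2
dy/dx1 = 16*x2
Evaluate at x2 = 2.61: c1 = 16 * 2.61
c1 = 41.7600

41.7600


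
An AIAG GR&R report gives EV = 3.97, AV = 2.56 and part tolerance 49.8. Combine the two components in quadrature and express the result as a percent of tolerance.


GRR = sqrt(EV^2 + AV^2) = sqrt(3.97^2 + 2.56^2) = 4.7238226
%GRR = GRR / tol * 100 = 4.7238226 / 49.8 * 100
%GRR = 9.4856

9.4856


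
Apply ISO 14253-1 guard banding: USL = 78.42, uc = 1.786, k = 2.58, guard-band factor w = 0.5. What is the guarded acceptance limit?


U = k * uc = 2.58 * 1.786 = 4.60788
guard band g = w * U = 0.5 * 4.60788 = 2.30394
AL = USL - g = 78.42 - 2.30394
AL = 76.1161

76.1161


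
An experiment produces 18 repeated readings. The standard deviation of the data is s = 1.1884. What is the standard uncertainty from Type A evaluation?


u_A = s / sqrt(n)
u_A = 1.1884 / sqrt(18)
u_A = 1.1884 / 4.2426407
u_A = 0.2801

0.2801


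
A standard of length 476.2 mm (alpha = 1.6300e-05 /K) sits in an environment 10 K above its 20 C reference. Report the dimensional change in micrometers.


dL = L * alpha * dT
= 476.2 * 1.6300e-05 * 10
= 0.0776206 mm
dL_um = 0.0776206 * 1000 = 77.6206 um

77.6206


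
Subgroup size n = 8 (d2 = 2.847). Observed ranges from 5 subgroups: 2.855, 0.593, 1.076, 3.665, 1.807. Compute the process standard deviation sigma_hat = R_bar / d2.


R_bar = (2.855 + 0.593 + 1.076 + 3.665 + 1.807) / 5
R_bar = 9.996 / 5 = 1.9992
sigma_hat = R_bar / d2 = 1.9992 / 2.847 = 0.7022

0.7022


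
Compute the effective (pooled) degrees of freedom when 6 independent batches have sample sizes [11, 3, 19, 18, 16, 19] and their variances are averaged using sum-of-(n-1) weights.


nu = sum_i (n_i - 1)
nu = ((11 - 1) + (3 - 1) + (19 - 1) + (18 - 1) + (16 - 1) + (19 - 1))
nu = 10 + 2 + 18 + 17 + 15 + 18
nu = 80

80


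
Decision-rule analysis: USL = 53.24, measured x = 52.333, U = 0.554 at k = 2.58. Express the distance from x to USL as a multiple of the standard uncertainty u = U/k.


u = U / k = 0.554 / 2.58 = 0.21472868
margin = |USL - x| = |53.24 - 52.333| = 0.907
z = margin / u = 0.907 / 0.21472868
z = 4.2239

4.2239


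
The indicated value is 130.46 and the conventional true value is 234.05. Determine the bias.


Systematic error = measured - true
= 130.46 - 234.05
= -103.5900

-103.5900


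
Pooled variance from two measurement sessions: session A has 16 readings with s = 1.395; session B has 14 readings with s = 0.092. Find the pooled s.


s_p = sqrt(((n1-1)*s1^2 + (n2-1)*s2^2) / (n1+n2-2))
numerator = (16-1)*1.395^2 + (14-1)*0.092^2 = 29.190375 + 0.110032 = 29.300407
denominator = 16 + 14 - 2 = 28
s_p^2 = 29.300407 / 28 = 1.0464431
s_p = sqrt(1.0464431) = 1.0230

1.0230


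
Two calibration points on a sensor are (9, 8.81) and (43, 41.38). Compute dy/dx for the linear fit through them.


slope = (y2 - y1) / (x2 - x1)
= (41.38 - 8.81) / (43 - 9)
= 32.5700 / 34
= 0.9579

0.9579


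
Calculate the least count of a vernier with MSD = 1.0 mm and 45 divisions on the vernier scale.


LC = MSD / n_div
= 1.0 / 45
= 0.0222

0.0222


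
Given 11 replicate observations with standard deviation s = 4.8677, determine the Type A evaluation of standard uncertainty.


u_A = s / sqrt(n)
u_A = 4.8677 / sqrt(11)
u_A = 4.8677 / 3.3166248
u_A = 1.4677

1.4677


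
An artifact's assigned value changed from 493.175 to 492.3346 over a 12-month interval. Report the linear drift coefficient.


rate = (v2 - v1) / months
= (492.3346 - 493.175) / 12
= -0.8404 / 12
= -0.0700

-0.0700


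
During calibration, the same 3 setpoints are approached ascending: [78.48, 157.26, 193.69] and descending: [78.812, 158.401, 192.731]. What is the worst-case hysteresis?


|78.48 - 78.812| = 0.3320
|157.26 - 158.401| = 1.1410
|193.69 - 192.731| = 0.9590
hysteresis = max(diffs) = 1.1410

1.1410


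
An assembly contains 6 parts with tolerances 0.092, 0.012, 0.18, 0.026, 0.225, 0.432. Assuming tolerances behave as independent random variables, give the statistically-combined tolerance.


RSS = sqrt(0.092^2 + 0.012^2 + 0.18^2 + 0.026^2 + 0.225^2 + 0.432^2)
= sqrt(0.278933)
= 0.5281

0.5281


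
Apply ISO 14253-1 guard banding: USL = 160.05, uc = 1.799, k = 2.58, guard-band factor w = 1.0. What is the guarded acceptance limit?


U = k * uc = 2.58 * 1.799 = 4.64142
guard band g = w * U = 1.0 * 4.64142 = 4.64142
AL = USL - g = 160.05 - 4.64142
AL = 155.4086

155.4086


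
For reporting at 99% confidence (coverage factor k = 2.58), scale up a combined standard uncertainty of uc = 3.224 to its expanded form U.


U = k * uc
U = 2.58 * 3.224
U = 8.3179

8.3179


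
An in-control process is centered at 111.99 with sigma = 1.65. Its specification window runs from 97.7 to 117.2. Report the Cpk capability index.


Cpu = (USL - mean) / (3*sigma) = (117.2 - 111.99) / (3*1.65) = 1.0525
Cpl = (mean - LSL) / (3*sigma) = (111.99 - 97.7) / (3*1.65) = 2.8869
Cpk = min(Cpu, Cpl) = 1.0525

1.0525


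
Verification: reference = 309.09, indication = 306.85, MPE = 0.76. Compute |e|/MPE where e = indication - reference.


e = indication - reference = 306.85 - 309.09 = -2.2400
|e| = 2.2400
ratio = |e| / MPE = 2.2400 / 0.76
ratio = 2.9474

2.9474


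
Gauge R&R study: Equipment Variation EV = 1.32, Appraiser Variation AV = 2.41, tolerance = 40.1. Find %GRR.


GRR = sqrt(EV^2 + AV^2) = sqrt(1.32^2 + 2.41^2) = 2.7478173
%GRR = GRR / tol * 100 = 2.7478173 / 40.1 * 100
%GRR = 6.8524

6.8524


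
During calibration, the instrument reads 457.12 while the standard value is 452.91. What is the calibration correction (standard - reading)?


Correction = standard - reading
= 452.91 - 457.12
= -4.2100

-4.2100


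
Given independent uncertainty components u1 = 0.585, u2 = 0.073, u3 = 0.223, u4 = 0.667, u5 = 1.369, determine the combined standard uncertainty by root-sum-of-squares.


uc = sqrt(0.585^2 + 0.073^2 + 0.223^2 + 0.667^2 + 1.369^2)
uc = sqrt(2.716333)
uc = 1.6481

1.6481
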